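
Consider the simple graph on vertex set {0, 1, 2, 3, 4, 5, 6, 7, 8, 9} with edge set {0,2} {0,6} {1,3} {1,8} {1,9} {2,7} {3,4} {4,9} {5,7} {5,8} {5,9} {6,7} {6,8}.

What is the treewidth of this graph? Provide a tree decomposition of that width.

Treewidth 2.
One such decomposition:
Bags: B1 = {3, 4, 9}  B2 = {1, 3, 9}  B3 = {1, 5, 9}  B4 = {1, 5, 8}  B5 = {5, 7, 8}  B6 = {6, 7, 8}  B7 = {2, 6, 7}  B8 = {0, 2, 6}
Tree: B1–B2, B2–B3, B3–B4, B4–B5, B5–B6, B6–B7, B7–B8

Each bag holds 3 vertices, so the decomposition has width 2, which upper-bounds the treewidth. Since 4–3–1–9–4 is a cycle in G, G is not acyclic. Forests are exactly the graphs of treewidth ≤ 1, so tw(G) ≥ 2. Combining the bounds, tw(G) = 2.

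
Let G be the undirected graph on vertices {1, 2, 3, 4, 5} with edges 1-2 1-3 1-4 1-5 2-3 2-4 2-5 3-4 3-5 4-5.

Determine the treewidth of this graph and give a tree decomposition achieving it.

With just one bag of size 5, the width is 5 − 1 = 4, so tw(G) ≤ 4. On the other hand G contains the 5-clique {1, 2, 3, 4, 5}. A clique must lie in a single bag of any decomposition, so no decomposition can have width below 4. The upper and lower bounds meet at 4, so that is the treewidth.

Treewidth 4.
One such decomposition:
Bags: B1 = {1, 2, 3, 4, 5}
Tree: (single bag)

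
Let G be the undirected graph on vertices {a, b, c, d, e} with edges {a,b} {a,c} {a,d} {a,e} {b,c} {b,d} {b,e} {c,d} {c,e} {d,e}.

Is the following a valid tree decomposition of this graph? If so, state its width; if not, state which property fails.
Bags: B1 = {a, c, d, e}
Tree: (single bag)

No — vertex b appears in no bag.

A tree decomposition must satisfy three properties: every vertex lies in some bag; for every edge, both endpoints lie together in some bag; and for every vertex, the bags containing it form a connected subtree. Here vertex b appears in no bag, so the decomposition is invalid.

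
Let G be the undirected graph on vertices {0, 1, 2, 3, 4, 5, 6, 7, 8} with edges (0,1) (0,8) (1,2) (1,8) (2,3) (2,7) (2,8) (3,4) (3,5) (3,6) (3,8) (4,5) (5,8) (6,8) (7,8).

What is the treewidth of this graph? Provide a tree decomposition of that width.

Treewidth 2.
Bags: B1 = {3, 4, 5}  B2 = {3, 5, 8}  B3 = {2, 3, 8}  B4 = {3, 6, 8}  B5 = {2, 7, 8}  B6 = {1, 2, 8}  B7 = {0, 1, 8}
Tree: B1–B2, B2–B3, B3–B4, B3–B5, B3–B6, B6–B7

Each bag holds 3 vertices, so the decomposition has width 2, which upper-bounds the treewidth. For the lower bound, the 3 vertices {0, 1, 8} are pairwise adjacent, and any tree decomposition puts a clique entirely inside one bag — forcing width ≥ 2. Hence tw(G) = 2 exactly.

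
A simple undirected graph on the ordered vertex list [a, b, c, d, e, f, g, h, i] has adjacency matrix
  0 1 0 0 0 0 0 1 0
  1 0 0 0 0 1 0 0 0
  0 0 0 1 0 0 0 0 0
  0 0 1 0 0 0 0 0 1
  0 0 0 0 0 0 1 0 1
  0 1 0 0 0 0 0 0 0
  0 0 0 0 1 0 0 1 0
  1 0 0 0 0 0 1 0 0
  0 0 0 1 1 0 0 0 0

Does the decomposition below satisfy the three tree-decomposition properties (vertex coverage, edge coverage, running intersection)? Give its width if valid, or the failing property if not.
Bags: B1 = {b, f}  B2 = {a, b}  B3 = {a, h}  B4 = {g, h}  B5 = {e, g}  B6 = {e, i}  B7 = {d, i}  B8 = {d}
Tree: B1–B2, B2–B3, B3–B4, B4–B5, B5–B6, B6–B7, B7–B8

No — vertex c appears in no bag.

A tree decomposition must satisfy three properties: every vertex lies in some bag; for every edge, both endpoints lie together in some bag; and for every vertex, the bags containing it form a connected subtree. Here vertex c appears in no bag, so the decomposition is invalid.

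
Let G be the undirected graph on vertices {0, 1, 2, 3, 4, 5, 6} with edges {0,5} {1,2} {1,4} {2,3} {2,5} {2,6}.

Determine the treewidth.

A width-1 tree decomposition is:
Bags: B1 = {2, 6}  B2 = {2, 5}  B3 = {2, 3}  B4 = {1, 2}  B5 = {0, 5}  B6 = {1, 4}
Tree: B1–B2, B1–B3, B1–B4, B2–B5, B4–B6
The largest bag has 2 vertices, giving width 1; this decomposition certifies tw(G) ≤ 1. G has an edge, so its treewidth is at least 1. Combining the bounds, tw(G) = 1.

1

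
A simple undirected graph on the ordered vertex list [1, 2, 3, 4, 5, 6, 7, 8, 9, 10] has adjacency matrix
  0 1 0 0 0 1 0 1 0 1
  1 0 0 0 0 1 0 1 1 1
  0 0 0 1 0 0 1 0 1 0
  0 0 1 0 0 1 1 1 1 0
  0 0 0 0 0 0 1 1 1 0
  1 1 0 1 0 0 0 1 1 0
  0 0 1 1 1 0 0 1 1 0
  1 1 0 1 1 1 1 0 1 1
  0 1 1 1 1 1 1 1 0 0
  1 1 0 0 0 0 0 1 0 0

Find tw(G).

3

A width-3 tree decomposition is:
Bags: B1 = {4, 7, 8, 9}  B2 = {3, 4, 7, 9}  B3 = {4, 6, 8, 9}  B4 = {5, 7, 8, 9}  B5 = {2, 6, 8, 9}  B6 = {1, 2, 6, 8}  B7 = {1, 2, 8, 10}
Tree: B1–B2, B1–B3, B1–B4, B3–B5, B5–B6, B6–B7
Every bag has size at most 4, so the width is 4 − 1 = 3 and tw(G) ≤ 3. Conversely, {1, 2, 8, 10} is a clique of size 4, and the vertices of any clique must share a bag in every tree decomposition; so some bag has ≥ 4 vertices and tw(G) ≥ 3. The upper and lower bounds meet at 3, so that is the treewidth.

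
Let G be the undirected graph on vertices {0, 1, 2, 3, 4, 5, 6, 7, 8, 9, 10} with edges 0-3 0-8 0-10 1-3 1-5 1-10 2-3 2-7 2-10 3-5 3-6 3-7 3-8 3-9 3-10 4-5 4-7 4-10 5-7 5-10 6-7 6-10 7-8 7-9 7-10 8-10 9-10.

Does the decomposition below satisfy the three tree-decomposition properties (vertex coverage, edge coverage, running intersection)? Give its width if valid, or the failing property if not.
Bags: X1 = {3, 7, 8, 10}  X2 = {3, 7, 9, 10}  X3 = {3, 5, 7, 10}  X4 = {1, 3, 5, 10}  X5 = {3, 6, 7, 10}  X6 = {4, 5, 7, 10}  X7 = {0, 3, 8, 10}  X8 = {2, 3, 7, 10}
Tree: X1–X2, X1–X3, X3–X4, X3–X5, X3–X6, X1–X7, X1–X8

Checking the three conditions: (i) the bags cover all of {0, 1, 2, 3, 4, 5, 6, 7, 8, 9, 10}; (ii) for each edge, some bag contains both endpoints; (iii) the bags containing any fixed vertex form a subtree. All hold, so the decomposition is valid with width 4 − 1 = 3.

Yes; width 3.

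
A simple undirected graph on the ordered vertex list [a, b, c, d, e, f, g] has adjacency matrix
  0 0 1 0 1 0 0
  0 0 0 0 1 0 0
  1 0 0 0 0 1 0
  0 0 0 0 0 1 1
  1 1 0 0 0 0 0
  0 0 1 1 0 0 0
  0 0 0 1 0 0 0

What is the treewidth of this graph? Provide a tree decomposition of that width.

Treewidth 1.
Bags: B1 = {b, e}  B2 = {a, e}  B3 = {a, c}  B4 = {c, f}  B5 = {d, f}  B6 = {d, g}
Tree: B1–B2, B2–B3, B3–B4, B4–B5, B5–B6

Every bag has size at most 2, so the width is 2 − 1 = 1 and tw(G) ≤ 1. Since G has at least one edge (e.g. b–e), it is not an edgeless graph, so tw(G) ≥ 1. The upper and lower bounds meet at 1, so that is the treewidth.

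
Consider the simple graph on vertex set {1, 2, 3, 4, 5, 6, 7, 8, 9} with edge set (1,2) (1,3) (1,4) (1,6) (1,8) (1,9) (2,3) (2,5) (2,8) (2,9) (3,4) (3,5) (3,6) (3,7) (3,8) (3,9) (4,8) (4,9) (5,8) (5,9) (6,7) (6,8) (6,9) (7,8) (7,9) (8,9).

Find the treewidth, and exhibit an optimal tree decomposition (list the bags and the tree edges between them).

Every bag has size at most 5, so the width is 5 − 1 = 4 and tw(G) ≤ 4. For the lower bound, the 5 vertices {1, 2, 3, 8, 9} are pairwise adjacent, and any tree decomposition puts a clique entirely inside one bag — forcing width ≥ 4. Hence tw(G) = 4 exactly.

Treewidth 4.
One optimal decomposition is:
Bags: B1 = {1, 2, 3, 8, 9}  B2 = {1, 3, 6, 8, 9}  B3 = {2, 3, 5, 8, 9}  B4 = {3, 6, 7, 8, 9}  B5 = {1, 3, 4, 8, 9}
Tree: B1–B2, B1–B3, B2–B4, B1–B5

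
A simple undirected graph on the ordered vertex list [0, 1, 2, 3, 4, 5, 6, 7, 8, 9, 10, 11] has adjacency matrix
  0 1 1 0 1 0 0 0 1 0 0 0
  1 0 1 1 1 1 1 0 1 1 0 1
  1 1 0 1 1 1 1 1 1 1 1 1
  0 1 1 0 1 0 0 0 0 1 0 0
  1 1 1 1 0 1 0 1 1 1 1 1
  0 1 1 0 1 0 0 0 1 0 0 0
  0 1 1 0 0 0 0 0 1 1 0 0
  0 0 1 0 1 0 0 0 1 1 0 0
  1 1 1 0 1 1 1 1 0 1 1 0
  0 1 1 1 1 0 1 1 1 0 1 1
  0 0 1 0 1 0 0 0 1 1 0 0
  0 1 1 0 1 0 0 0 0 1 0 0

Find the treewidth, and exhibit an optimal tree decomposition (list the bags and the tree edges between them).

Treewidth 4.
One optimal decomposition is:
Bags: B1 = {1, 2, 4, 8, 9}  B2 = {1, 2, 4, 5, 8}  B3 = {2, 4, 8, 9, 10}  B4 = {0, 1, 2, 4, 8}  B5 = {1, 2, 3, 4, 9}  B6 = {1, 2, 4, 9, 11}  B7 = {2, 4, 7, 8, 9}  B8 = {1, 2, 6, 8, 9}
Tree: B1–B2, B1–B3, B2–B4, B1–B5, B1–B6, B3–B7, B1–B8

The largest bag has 5 vertices, giving width 4; this decomposition certifies tw(G) ≤ 4. Conversely, {0, 1, 2, 4, 8} is a clique of size 5, and the vertices of any clique must share a bag in every tree decomposition; so some bag has ≥ 5 vertices and tw(G) ≥ 4. The upper and lower bounds meet at 4, so that is the treewidth.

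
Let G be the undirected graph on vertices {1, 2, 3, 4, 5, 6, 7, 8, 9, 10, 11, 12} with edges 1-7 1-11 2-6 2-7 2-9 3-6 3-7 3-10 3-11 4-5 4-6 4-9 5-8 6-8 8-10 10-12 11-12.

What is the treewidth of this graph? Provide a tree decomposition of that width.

Treewidth 3.
One optimal decomposition is:
Bags: B1 = {4, 5, 8, 9}  B2 = {4, 6, 8, 9}  B3 = {2, 6, 8, 9}  B4 = {2, 6, 8, 10}  B5 = {2, 3, 6, 10}  B6 = {2, 3, 7, 10}  B7 = {3, 7, 10, 12}  B8 = {3, 7, 11, 12}  B9 = {1, 7, 11, 12}
Tree: B1–B2, B2–B3, B3–B4, B4–B5, B5–B6, B6–B7, B7–B8, B8–B9

Every bag has size at most 4, so the width is 4 − 1 = 3 and tw(G) ≤ 3. For the lower bound: the 4 vertex sets {4,5,9}, {8}, {6}, {2,3,7,10} are disjoint, each induces a connected subgraph, and every pair is joined by at least one edge of G. Contracting each set to a single vertex therefore yields K_{4} as a minor, and since treewidth is minor-monotone, tw(G) ≥ tw(K_{4}) = 3. The upper and lower bounds meet at 3, so that is the treewidth.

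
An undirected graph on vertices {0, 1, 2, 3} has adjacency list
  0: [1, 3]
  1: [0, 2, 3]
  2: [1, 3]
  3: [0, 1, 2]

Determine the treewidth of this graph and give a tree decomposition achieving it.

The largest bag has 3 vertices, giving width 2; this decomposition certifies tw(G) ≤ 2. For the lower bound, the 3 vertices {0, 1, 3} are pairwise adjacent, and any tree decomposition puts a clique entirely inside one bag — forcing width ≥ 2. Combining the bounds, tw(G) = 2.

Treewidth 2.
Bags: B1 = {0, 1, 3}  B2 = {1, 2, 3}
Tree: B1–B2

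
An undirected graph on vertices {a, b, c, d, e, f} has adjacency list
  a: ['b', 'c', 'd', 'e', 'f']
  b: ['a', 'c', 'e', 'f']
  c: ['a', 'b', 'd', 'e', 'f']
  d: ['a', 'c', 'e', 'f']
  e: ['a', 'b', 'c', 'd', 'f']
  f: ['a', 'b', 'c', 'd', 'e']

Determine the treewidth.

A width-4 tree decomposition is:
Bags: B1 = {a, b, c, e, f}  B2 = {a, c, d, e, f}
Tree: B1–B2
The largest bag has 5 vertices, giving width 4; this decomposition certifies tw(G) ≤ 4. For the lower bound, the 5 vertices {a, c, d, e, f} are pairwise adjacent, and any tree decomposition puts a clique entirely inside one bag — forcing width ≥ 4. Therefore the treewidth is 4.

4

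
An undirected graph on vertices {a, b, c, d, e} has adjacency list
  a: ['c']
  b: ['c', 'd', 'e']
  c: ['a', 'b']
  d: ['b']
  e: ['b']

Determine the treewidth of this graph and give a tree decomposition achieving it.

Treewidth 1.
Bags: B1 = {b, c}  B2 = {b, d}  B3 = {a, c}  B4 = {b, e}
Tree: B1–B2, B1–B3, B1–B4

Every bag has size at most 2, so the width is 2 − 1 = 1 and tw(G) ≤ 1. G has an edge, so its treewidth is at least 1. Combining the bounds, tw(G) = 1.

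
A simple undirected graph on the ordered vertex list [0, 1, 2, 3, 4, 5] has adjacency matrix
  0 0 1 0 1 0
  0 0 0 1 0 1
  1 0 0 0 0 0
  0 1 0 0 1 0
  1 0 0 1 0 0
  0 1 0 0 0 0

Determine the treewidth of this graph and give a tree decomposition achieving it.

Treewidth 1.
One such decomposition:
Bags: B1 = {1, 5}  B2 = {1, 3}  B3 = {3, 4}  B4 = {0, 4}  B5 = {0, 2}
Tree: B1–B2, B2–B3, B3–B4, B4–B5

Every bag has size at most 2, so the width is 2 − 1 = 1 and tw(G) ≤ 1. Any graph with an edge has treewidth ≥ 1, and G has the edge 5–1. Hence tw(G) = 1 exactly.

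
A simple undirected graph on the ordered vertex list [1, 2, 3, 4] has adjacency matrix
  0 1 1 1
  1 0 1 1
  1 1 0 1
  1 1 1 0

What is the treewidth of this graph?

A width-3 tree decomposition is:
Bags: B1 = {1, 2, 3, 4}
Tree: (single bag)
With just one bag of size 4, the width is 4 − 1 = 3, so tw(G) ≤ 3. Conversely, {1, 2, 3, 4} is a clique of size 4, and the vertices of any clique must share a bag in every tree decomposition; so some bag has ≥ 4 vertices and tw(G) ≥ 3. The upper and lower bounds meet at 3, so that is the treewidth.

3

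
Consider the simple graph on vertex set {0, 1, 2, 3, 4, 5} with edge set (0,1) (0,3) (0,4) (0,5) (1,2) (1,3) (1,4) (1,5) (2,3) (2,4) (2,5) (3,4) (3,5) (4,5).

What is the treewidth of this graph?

A width-4 tree decomposition is:
Bags: B1 = {0, 1, 3, 4, 5}  B2 = {1, 2, 3, 4, 5}
Tree: B1–B2
The largest bag has 5 vertices, giving width 4; this decomposition certifies tw(G) ≤ 4. On the other hand G contains the 5-clique {0, 1, 3, 4, 5}. A clique must lie in a single bag of any decomposition, so no decomposition can have width below 4. The upper and lower bounds meet at 4, so that is the treewidth.

4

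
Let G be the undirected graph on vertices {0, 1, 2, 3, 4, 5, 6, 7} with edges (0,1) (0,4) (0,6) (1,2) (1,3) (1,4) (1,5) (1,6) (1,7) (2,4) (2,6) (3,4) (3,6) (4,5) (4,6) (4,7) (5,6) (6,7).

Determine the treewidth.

A width-3 tree decomposition is:
Bags: B1 = {0, 1, 4, 6}  B2 = {1, 2, 4, 6}  B3 = {1, 3, 4, 6}  B4 = {1, 4, 6, 7}  B5 = {1, 4, 5, 6}
Tree: B1–B2, B2–B3, B1–B4, B3–B5
Each bag holds 4 vertices, so the decomposition has width 3, which upper-bounds the treewidth. Conversely, {0, 1, 4, 6} is a clique of size 4, and the vertices of any clique must share a bag in every tree decomposition; so some bag has ≥ 4 vertices and tw(G) ≥ 3. Therefore the treewidth is 3.

3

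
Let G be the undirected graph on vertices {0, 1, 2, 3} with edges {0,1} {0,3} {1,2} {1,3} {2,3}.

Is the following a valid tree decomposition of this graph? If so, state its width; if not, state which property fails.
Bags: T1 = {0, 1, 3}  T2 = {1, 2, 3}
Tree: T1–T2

Yes; width 2.

Every vertex of G appears in some bag (union = {0, 1, 2, 3}); every edge is covered by a bag; and for each vertex v the set of bags containing v is connected in the bag tree. The decomposition is therefore valid. The largest bag has 3 vertices, so the width is 2.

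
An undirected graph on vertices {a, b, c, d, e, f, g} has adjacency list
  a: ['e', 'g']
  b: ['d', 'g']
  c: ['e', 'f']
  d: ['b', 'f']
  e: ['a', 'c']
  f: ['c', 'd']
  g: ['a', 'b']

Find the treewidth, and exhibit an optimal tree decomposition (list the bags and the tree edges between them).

Every bag has size at most 3, so the width is 3 − 1 = 2 and tw(G) ≤ 2. For the lower bound, G contains the cycle e–a–g–b–d–f–c–e, so G is not a forest; only forests have treewidth ≤ 1, hence tw(G) ≥ 2. The upper and lower bounds meet at 2, so that is the treewidth.

Treewidth 2.
One such decomposition:
Bags: B1 = {a, e, g}  B2 = {b, e, g}  B3 = {b, d, e}  B4 = {d, e, f}  B5 = {c, e, f}
Tree: B1–B2, B2–B3, B3–B4, B4–B5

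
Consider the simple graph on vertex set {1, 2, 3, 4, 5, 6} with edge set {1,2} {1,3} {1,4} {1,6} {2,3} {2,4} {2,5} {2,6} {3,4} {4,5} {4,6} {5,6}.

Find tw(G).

3

A width-3 tree decomposition is:
Bags: B1 = {1, 2, 4, 6}  B2 = {1, 2, 3, 4}  B3 = {2, 4, 5, 6}
Tree: B1–B2, B1–B3
The largest bag has 4 vertices, giving width 3; this decomposition certifies tw(G) ≤ 3. Conversely, {1, 2, 3, 4} is a clique of size 4, and the vertices of any clique must share a bag in every tree decomposition; so some bag has ≥ 4 vertices and tw(G) ≥ 3. Hence tw(G) = 3 exactly.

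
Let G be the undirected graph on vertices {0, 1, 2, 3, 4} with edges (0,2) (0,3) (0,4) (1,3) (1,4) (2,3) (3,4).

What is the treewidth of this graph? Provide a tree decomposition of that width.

Treewidth 2.
One such decomposition:
Bags: B1 = {0, 2, 3}  B2 = {0, 3, 4}  B3 = {1, 3, 4}
Tree: B1–B2, B2–B3

Each bag holds 3 vertices, so the decomposition has width 2, which upper-bounds the treewidth. Conversely, {0, 2, 3} is a clique of size 3, and the vertices of any clique must share a bag in every tree decomposition; so some bag has ≥ 3 vertices and tw(G) ≥ 2. The upper and lower bounds meet at 2, so that is the treewidth.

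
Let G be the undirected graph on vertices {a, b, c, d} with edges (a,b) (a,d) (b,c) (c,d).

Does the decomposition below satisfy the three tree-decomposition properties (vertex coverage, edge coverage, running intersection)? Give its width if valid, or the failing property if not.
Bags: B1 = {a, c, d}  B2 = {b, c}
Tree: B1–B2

A tree decomposition must satisfy three properties: every vertex lies in some bag; for every edge, both endpoints lie together in some bag; and for every vertex, the bags containing it form a connected subtree. Here edge (a,b) lies in no bag, so the decomposition is invalid.

No — edge (a,b) lies in no bag.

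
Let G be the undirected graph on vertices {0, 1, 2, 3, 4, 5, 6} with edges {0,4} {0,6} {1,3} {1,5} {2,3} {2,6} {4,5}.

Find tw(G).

2

A width-2 tree decomposition is:
Bags: B1 = {1, 3, 5}  B2 = {2, 3, 5}  B3 = {2, 5, 6}  B4 = {0, 5, 6}  B5 = {0, 4, 5}
Tree: B1–B2, B2–B3, B3–B4, B4–B5
Each bag holds 3 vertices, so the decomposition has width 2, which upper-bounds the treewidth. Since 5–1–3–2–6–0–4–5 is a cycle in G, G is not acyclic. Forests are exactly the graphs of treewidth ≤ 1, so tw(G) ≥ 2. Combining the bounds, tw(G) = 2.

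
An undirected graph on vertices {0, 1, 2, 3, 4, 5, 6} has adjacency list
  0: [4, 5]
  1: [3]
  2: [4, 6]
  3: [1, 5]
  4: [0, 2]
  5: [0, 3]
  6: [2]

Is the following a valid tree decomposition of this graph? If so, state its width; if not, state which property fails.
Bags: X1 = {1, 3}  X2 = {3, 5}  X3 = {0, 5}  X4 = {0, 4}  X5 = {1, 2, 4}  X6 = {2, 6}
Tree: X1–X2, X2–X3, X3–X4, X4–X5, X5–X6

No — bags containing vertex 1 are not connected in the tree.

A tree decomposition must satisfy three properties: every vertex lies in some bag; for every edge, both endpoints lie together in some bag; and for every vertex, the bags containing it form a connected subtree. Here bags containing vertex 1 are not connected in the tree, so the decomposition is invalid.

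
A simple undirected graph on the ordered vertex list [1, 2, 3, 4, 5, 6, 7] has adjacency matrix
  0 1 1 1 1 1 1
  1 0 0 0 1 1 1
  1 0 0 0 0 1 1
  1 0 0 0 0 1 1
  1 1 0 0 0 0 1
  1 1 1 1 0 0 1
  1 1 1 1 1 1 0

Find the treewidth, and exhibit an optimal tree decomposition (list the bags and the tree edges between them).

The largest bag has 4 vertices, giving width 3; this decomposition certifies tw(G) ≤ 3. For the lower bound, the 4 vertices {1, 2, 5, 7} are pairwise adjacent, and any tree decomposition puts a clique entirely inside one bag — forcing width ≥ 3. The upper and lower bounds meet at 3, so that is the treewidth.

Treewidth 3.
One optimal decomposition is:
Bags: B1 = {1, 4, 6, 7}  B2 = {1, 3, 6, 7}  B3 = {1, 2, 6, 7}  B4 = {1, 2, 5, 7}
Tree: B1–B2, B2–B3, B3–B4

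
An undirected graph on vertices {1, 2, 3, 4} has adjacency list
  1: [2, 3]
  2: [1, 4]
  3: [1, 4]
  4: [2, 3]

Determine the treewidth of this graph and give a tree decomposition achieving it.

Treewidth 2.
One such decomposition:
Bags: B1 = {1, 2, 4}  B2 = {1, 3, 4}
Tree: B1–B2

The largest bag has 3 vertices, giving width 2; this decomposition certifies tw(G) ≤ 2. For the lower bound, G contains the cycle 1–2–4–3–1, so G is not a forest; only forests have treewidth ≤ 1, hence tw(G) ≥ 2. Therefore the treewidth is 2.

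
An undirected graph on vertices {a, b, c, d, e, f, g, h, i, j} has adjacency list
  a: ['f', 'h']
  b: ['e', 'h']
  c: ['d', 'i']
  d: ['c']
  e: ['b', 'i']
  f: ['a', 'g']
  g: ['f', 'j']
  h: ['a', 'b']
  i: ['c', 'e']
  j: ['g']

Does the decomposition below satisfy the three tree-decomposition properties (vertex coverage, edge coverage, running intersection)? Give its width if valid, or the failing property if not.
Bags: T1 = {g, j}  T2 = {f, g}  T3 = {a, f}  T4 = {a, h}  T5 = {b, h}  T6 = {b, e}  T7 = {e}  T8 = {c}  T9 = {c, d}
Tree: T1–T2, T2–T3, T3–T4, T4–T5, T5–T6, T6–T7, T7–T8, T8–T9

A tree decomposition must satisfy three properties: every vertex lies in some bag; for every edge, both endpoints lie together in some bag; and for every vertex, the bags containing it form a connected subtree. Here vertex i appears in no bag, so the decomposition is invalid.

No — vertex i appears in no bag.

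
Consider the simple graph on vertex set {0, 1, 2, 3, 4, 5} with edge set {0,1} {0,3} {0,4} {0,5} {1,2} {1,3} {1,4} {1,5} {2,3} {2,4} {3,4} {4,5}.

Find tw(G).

3

A width-3 tree decomposition is:
Bags: B1 = {0, 1, 3, 4}  B2 = {0, 1, 4, 5}  B3 = {1, 2, 3, 4}
Tree: B1–B2, B1–B3
Every bag has size at most 4, so the width is 4 − 1 = 3 and tw(G) ≤ 3. On the other hand G contains the 4-clique {0, 1, 3, 4}. A clique must lie in a single bag of any decomposition, so no decomposition can have width below 3. Therefore the treewidth is 3.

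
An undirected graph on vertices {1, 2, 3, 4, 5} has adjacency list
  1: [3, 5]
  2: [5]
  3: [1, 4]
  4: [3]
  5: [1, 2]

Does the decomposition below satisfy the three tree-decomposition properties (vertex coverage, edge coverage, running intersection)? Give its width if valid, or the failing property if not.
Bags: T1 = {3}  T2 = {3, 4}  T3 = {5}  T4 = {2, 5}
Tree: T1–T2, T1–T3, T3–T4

No — vertex 1 appears in no bag.

A tree decomposition must satisfy three properties: every vertex lies in some bag; for every edge, both endpoints lie together in some bag; and for every vertex, the bags containing it form a connected subtree. Here vertex 1 appears in no bag, so the decomposition is invalid.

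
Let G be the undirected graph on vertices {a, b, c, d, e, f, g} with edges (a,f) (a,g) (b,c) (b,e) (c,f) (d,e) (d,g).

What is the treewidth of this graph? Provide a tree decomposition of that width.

Treewidth 2.
Bags: B1 = {b, c, e}  B2 = {c, d, e}  B3 = {c, d, g}  B4 = {a, c, g}  B5 = {a, c, f}
Tree: B1–B2, B2–B3, B3–B4, B4–B5

Every bag has size at most 3, so the width is 3 − 1 = 2 and tw(G) ≤ 2. The edges c–b–e–d–g–a–f–c form a cycle, so G is not a tree and its treewidth is at least 2. The upper and lower bounds meet at 2, so that is the treewidth.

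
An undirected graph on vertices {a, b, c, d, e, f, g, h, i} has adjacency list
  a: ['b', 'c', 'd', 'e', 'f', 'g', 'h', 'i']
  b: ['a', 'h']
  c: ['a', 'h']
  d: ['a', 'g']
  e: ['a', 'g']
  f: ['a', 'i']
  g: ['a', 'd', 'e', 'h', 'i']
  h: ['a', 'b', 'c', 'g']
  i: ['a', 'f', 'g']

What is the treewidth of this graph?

A width-2 tree decomposition is:
Bags: B1 = {a, g, i}  B2 = {a, e, g}  B3 = {a, g, h}  B4 = {a, f, i}  B5 = {a, b, h}  B6 = {a, d, g}  B7 = {a, c, h}
Tree: B1–B2, B1–B3, B1–B4, B3–B5, B1–B6, B3–B7
The largest bag has 3 vertices, giving width 2; this decomposition certifies tw(G) ≤ 2. Conversely, {a, d, g} is a clique of size 3, and the vertices of any clique must share a bag in every tree decomposition; so some bag has ≥ 3 vertices and tw(G) ≥ 2. Therefore the treewidth is 2.

2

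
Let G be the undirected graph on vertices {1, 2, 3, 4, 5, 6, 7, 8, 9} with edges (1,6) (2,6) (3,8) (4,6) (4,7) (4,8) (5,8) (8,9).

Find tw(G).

A width-1 tree decomposition is:
Bags: B1 = {8, 9}  B2 = {4, 8}  B3 = {3, 8}  B4 = {4, 7}  B5 = {4, 6}  B6 = {5, 8}  B7 = {2, 6}  B8 = {1, 6}
Tree: B1–B2, B1–B3, B2–B4, B4–B5, B2–B6, B5–B7, B5–B8
Each bag holds 2 vertices, so the decomposition has width 1, which upper-bounds the treewidth. Since G has at least one edge (e.g. 8–9), it is not an edgeless graph, so tw(G) ≥ 1. The upper and lower bounds meet at 1, so that is the treewidth.

1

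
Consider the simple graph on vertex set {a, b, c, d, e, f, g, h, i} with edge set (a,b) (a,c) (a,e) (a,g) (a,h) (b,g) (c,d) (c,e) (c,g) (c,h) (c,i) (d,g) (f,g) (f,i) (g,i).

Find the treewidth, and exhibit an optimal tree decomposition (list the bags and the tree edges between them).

Treewidth 2.
One such decomposition:
Bags: B1 = {a, c, g}  B2 = {a, c, e}  B3 = {c, d, g}  B4 = {c, g, i}  B5 = {a, c, h}  B6 = {a, b, g}  B7 = {f, g, i}
Tree: B1–B2, B1–B3, B1–B4, B1–B5, B1–B6, B4–B7

Each bag holds 3 vertices, so the decomposition has width 2, which upper-bounds the treewidth. On the other hand G contains the 3-clique {c, d, g}. A clique must lie in a single bag of any decomposition, so no decomposition can have width below 2. Combining the bounds, tw(G) = 2.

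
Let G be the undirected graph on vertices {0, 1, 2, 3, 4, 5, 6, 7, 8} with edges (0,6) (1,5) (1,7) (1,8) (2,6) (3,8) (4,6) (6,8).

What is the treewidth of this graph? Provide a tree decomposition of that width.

Treewidth 1.
Bags: B1 = {6, 8}  B2 = {1, 8}  B3 = {1, 7}  B4 = {2, 6}  B5 = {4, 6}  B6 = {3, 8}  B7 = {1, 5}  B8 = {0, 6}
Tree: B1–B2, B2–B3, B1–B4, B1–B5, B1–B6, B3–B7, B5–B8

The largest bag has 2 vertices, giving width 1; this decomposition certifies tw(G) ≤ 1. G has an edge, so its treewidth is at least 1. Combining the bounds, tw(G) = 1.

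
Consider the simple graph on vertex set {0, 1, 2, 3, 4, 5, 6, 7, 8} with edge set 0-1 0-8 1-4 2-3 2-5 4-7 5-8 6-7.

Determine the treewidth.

1

A width-1 tree decomposition is:
Bags: B1 = {6, 7}  B2 = {4, 7}  B3 = {1, 4}  B4 = {0, 1}  B5 = {0, 8}  B6 = {5, 8}  B7 = {2, 5}  B8 = {2, 3}
Tree: B1–B2, B2–B3, B3–B4, B4–B5, B5–B6, B6–B7, B7–B8
Each bag holds 2 vertices, so the decomposition has width 1, which upper-bounds the treewidth. Since G has at least one edge (e.g. 6–7), it is not an edgeless graph, so tw(G) ≥ 1. The upper and lower bounds meet at 1, so that is the treewidth.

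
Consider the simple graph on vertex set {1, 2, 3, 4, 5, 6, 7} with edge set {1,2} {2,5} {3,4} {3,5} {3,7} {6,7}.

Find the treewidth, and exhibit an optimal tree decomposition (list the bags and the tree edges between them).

Treewidth 1.
Bags: B1 = {3, 5}  B2 = {2, 5}  B3 = {3, 7}  B4 = {3, 4}  B5 = {1, 2}  B6 = {6, 7}
Tree: B1–B2, B1–B3, B3–B4, B2–B5, B3–B6

Each bag holds 2 vertices, so the decomposition has width 1, which upper-bounds the treewidth. Any graph with an edge has treewidth ≥ 1, and G has the edge 5–3. Therefore the treewidth is 1.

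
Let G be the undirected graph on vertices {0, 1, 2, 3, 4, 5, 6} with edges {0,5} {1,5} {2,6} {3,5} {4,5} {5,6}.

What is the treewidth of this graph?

A width-1 tree decomposition is:
Bags: B1 = {1, 5}  B2 = {5, 6}  B3 = {2, 6}  B4 = {3, 5}  B5 = {4, 5}  B6 = {0, 5}
Tree: B1–B2, B2–B3, B2–B4, B1–B5, B2–B6
Every bag has size at most 2, so the width is 2 − 1 = 1 and tw(G) ≤ 1. Since G has at least one edge (e.g. 1–5), it is not an edgeless graph, so tw(G) ≥ 1. Therefore the treewidth is 1.

1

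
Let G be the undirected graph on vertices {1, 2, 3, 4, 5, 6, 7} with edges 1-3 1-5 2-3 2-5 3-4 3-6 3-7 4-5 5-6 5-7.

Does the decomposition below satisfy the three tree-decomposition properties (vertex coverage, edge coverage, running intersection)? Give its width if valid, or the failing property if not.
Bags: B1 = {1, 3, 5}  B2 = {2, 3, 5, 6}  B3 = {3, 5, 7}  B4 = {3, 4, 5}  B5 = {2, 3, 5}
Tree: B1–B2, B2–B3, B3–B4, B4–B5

A tree decomposition must satisfy three properties: every vertex lies in some bag; for every edge, both endpoints lie together in some bag; and for every vertex, the bags containing it form a connected subtree. Here bags containing vertex 2 are not connected in the tree, so the decomposition is invalid.

No — bags containing vertex 2 are not connected in the tree.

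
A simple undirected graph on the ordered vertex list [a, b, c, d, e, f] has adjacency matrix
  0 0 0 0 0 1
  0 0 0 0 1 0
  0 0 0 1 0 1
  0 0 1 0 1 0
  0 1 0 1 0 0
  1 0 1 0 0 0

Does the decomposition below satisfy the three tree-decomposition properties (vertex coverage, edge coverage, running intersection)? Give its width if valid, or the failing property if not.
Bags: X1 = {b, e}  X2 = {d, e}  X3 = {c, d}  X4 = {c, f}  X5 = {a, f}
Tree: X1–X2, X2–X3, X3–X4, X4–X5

Every vertex of G appears in some bag (union = {a, b, c, d, e, f}); every edge is covered by a bag; and for each vertex v the set of bags containing v is connected in the bag tree. The decomposition is therefore valid. The largest bag has 2 vertices, so the width is 1.

Yes; width 1.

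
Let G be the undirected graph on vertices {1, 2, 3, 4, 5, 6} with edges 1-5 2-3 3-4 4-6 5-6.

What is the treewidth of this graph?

1

A width-1 tree decomposition is:
Bags: B1 = {1, 5}  B2 = {5, 6}  B3 = {4, 6}  B4 = {3, 4}  B5 = {2, 3}
Tree: B1–B2, B2–B3, B3–B4, B4–B5
Every bag has size at most 2, so the width is 2 − 1 = 1 and tw(G) ≤ 1. Since G has at least one edge (e.g. 1–5), it is not an edgeless graph, so tw(G) ≥ 1. Therefore the treewidth is 1.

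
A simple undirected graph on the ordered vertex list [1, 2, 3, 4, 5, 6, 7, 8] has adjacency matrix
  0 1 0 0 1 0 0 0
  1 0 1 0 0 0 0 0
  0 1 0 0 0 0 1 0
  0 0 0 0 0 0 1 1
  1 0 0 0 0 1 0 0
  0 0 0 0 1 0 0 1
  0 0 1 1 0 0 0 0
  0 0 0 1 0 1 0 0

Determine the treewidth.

2

A width-2 tree decomposition is:
Bags: B1 = {2, 3, 7}  B2 = {2, 4, 7}  B3 = {2, 4, 8}  B4 = {2, 6, 8}  B5 = {2, 5, 6}  B6 = {1, 2, 5}
Tree: B1–B2, B2–B3, B3–B4, B4–B5, B5–B6
Every bag has size at most 3, so the width is 3 − 1 = 2 and tw(G) ≤ 2. For the lower bound, G contains the cycle 2–3–7–4–8–6–5–1–2, so G is not a forest; only forests have treewidth ≤ 1, hence tw(G) ≥ 2. Therefore the treewidth is 2.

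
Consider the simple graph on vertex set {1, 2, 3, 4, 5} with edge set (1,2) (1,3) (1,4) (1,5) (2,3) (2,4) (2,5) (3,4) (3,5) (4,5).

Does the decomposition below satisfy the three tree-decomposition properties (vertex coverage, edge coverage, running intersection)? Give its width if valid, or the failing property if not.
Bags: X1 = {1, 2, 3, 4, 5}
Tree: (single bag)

Checking the three conditions: (i) the bags cover all of {1, 2, 3, 4, 5}; (ii) for each edge, some bag contains both endpoints; (iii) the bags containing any fixed vertex form a subtree. All hold, so the decomposition is valid with width 5 − 1 = 4.

Yes; width 4.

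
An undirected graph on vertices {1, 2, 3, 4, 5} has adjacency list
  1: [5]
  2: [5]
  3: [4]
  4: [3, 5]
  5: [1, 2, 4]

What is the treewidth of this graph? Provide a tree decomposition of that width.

Every bag has size at most 2, so the width is 2 − 1 = 1 and tw(G) ≤ 1. G has an edge, so its treewidth is at least 1. Combining the bounds, tw(G) = 1.

Treewidth 1.
One optimal decomposition is:
Bags: B1 = {1, 5}  B2 = {4, 5}  B3 = {3, 4}  B4 = {2, 5}
Tree: B1–B2, B2–B3, B2–B4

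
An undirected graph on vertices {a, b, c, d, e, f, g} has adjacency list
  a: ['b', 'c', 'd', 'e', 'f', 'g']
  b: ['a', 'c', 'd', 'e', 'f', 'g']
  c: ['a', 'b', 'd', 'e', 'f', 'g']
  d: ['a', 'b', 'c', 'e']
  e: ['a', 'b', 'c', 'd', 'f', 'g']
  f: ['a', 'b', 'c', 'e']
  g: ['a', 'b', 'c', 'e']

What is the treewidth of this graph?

4

A width-4 tree decomposition is:
Bags: B1 = {a, b, c, d, e}  B2 = {a, b, c, e, g}  B3 = {a, b, c, e, f}
Tree: B1–B2, B2–B3
The largest bag has 5 vertices, giving width 4; this decomposition certifies tw(G) ≤ 4. For the lower bound, the 5 vertices {a, b, c, d, e} are pairwise adjacent, and any tree decomposition puts a clique entirely inside one bag — forcing width ≥ 4. The upper and lower bounds meet at 4, so that is the treewidth.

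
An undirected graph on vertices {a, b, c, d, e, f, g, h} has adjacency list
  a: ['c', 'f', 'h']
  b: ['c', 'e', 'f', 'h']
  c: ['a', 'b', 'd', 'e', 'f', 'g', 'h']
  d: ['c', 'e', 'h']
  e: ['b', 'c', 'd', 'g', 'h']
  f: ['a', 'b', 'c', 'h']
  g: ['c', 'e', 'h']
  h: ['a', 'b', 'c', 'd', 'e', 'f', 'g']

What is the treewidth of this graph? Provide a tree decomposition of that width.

The largest bag has 4 vertices, giving width 3; this decomposition certifies tw(G) ≤ 3. Conversely, {a, c, f, h} is a clique of size 4, and the vertices of any clique must share a bag in every tree decomposition; so some bag has ≥ 4 vertices and tw(G) ≥ 3. The upper and lower bounds meet at 3, so that is the treewidth.

Treewidth 3.
One such decomposition:
Bags: B1 = {c, d, e, h}  B2 = {b, c, e, h}  B3 = {b, c, f, h}  B4 = {a, c, f, h}  B5 = {c, e, g, h}
Tree: B1–B2, B2–B3, B3–B4, B2–B5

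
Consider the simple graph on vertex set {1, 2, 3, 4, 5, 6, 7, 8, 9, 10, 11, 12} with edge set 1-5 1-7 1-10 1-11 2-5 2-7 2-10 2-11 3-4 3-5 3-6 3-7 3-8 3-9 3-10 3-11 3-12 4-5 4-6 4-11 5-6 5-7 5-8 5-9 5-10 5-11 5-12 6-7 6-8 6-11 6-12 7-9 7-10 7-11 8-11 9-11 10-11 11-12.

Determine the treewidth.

4

A width-4 tree decomposition is:
Bags: B1 = {1, 5, 7, 10, 11}  B2 = {3, 5, 7, 10, 11}  B3 = {3, 5, 7, 9, 11}  B4 = {3, 5, 6, 7, 11}  B5 = {2, 5, 7, 10, 11}  B6 = {3, 5, 6, 11, 12}  B7 = {3, 4, 5, 6, 11}  B8 = {3, 5, 6, 8, 11}
Tree: B1–B2, B2–B3, B3–B4, B1–B5, B4–B6, B4–B7, B4–B8
The largest bag has 5 vertices, giving width 4; this decomposition certifies tw(G) ≤ 4. On the other hand G contains the 5-clique {1, 5, 7, 10, 11}. A clique must lie in a single bag of any decomposition, so no decomposition can have width below 4. Hence tw(G) = 4 exactly.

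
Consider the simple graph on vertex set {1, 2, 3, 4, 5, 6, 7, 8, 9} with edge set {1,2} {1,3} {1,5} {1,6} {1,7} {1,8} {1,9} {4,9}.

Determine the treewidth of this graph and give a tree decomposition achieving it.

Each bag holds 2 vertices, so the decomposition has width 1, which upper-bounds the treewidth. Any graph with an edge has treewidth ≥ 1, and G has the edge 1–9. The upper and lower bounds meet at 1, so that is the treewidth.

Treewidth 1.
One optimal decomposition is:
Bags: B1 = {1, 9}  B2 = {1, 6}  B3 = {1, 8}  B4 = {1, 5}  B5 = {1, 3}  B6 = {4, 9}  B7 = {1, 2}  B8 = {1, 7}
Tree: B1–B2, B1–B3, B3–B4, B4–B5, B1–B6, B3–B7, B7–B8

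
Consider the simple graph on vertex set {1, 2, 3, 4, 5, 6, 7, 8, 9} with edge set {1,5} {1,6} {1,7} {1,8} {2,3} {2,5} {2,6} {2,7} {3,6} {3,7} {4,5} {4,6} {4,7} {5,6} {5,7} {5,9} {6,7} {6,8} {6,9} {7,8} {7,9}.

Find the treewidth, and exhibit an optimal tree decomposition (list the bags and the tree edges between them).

Treewidth 3.
One optimal decomposition is:
Bags: B1 = {1, 5, 6, 7}  B2 = {2, 5, 6, 7}  B3 = {2, 3, 6, 7}  B4 = {5, 6, 7, 9}  B5 = {4, 5, 6, 7}  B6 = {1, 6, 7, 8}
Tree: B1–B2, B2–B3, B1–B4, B1–B5, B1–B6

Each bag holds 4 vertices, so the decomposition has width 3, which upper-bounds the treewidth. Conversely, {1, 6, 7, 8} is a clique of size 4, and the vertices of any clique must share a bag in every tree decomposition; so some bag has ≥ 4 vertices and tw(G) ≥ 3. Therefore the treewidth is 3.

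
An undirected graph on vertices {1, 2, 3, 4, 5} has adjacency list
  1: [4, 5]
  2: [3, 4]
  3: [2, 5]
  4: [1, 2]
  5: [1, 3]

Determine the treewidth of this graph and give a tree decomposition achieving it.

Every bag has size at most 3, so the width is 3 − 1 = 2 and tw(G) ≤ 2. For the lower bound, G contains the cycle 1–5–3–2–4–1, so G is not a forest; only forests have treewidth ≤ 1, hence tw(G) ≥ 2. Hence tw(G) = 2 exactly.

Treewidth 2.
Bags: B1 = {1, 3, 5}  B2 = {1, 2, 3}  B3 = {1, 2, 4}
Tree: B1–B2, B2–B3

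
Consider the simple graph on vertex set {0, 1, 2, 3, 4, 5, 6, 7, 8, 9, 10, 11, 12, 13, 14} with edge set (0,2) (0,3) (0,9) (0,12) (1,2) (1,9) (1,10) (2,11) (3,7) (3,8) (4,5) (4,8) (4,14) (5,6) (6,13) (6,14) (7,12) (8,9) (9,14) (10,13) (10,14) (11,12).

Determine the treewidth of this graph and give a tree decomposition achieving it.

Treewidth 3.
Bags: B1 = {4, 5, 6, 13}  B2 = {4, 6, 13, 14}  B3 = {4, 10, 13, 14}  B4 = {4, 8, 10, 14}  B5 = {8, 9, 10, 14}  B6 = {1, 8, 9, 10}  B7 = {1, 3, 8, 9}  B8 = {0, 1, 3, 9}  B9 = {0, 1, 2, 3}  B10 = {0, 2, 3, 7}  B11 = {0, 2, 7, 12}  B12 = {2, 7, 11, 12}
Tree: B1–B2, B2–B3, B3–B4, B4–B5, B5–B6, B6–B7, B7–B8, B8–B9, B9–B10, B10–B11, B11–B12

Each bag holds 4 vertices, so the decomposition has width 3, which upper-bounds the treewidth. For the lower bound: the 4 vertex sets {5,6,13}, {4}, {14}, {1,8,9,10} are disjoint, each induces a connected subgraph, and every pair is joined by at least one edge of G. Contracting each set to a single vertex therefore yields K_{4} as a minor, and since treewidth is minor-monotone, tw(G) ≥ tw(K_{4}) = 3. Combining the bounds, tw(G) = 3.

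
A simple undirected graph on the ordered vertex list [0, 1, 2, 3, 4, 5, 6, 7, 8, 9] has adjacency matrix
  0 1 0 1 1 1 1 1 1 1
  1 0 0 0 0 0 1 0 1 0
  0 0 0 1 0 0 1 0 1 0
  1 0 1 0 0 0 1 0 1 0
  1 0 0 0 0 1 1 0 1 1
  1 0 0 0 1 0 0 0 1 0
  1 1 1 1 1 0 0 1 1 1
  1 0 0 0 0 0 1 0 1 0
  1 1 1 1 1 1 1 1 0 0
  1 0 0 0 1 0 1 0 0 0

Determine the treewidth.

A width-3 tree decomposition is:
Bags: B1 = {0, 6, 7, 8}  B2 = {0, 3, 6, 8}  B3 = {0, 1, 6, 8}  B4 = {0, 4, 6, 8}  B5 = {2, 3, 6, 8}  B6 = {0, 4, 6, 9}  B7 = {0, 4, 5, 8}
Tree: B1–B2, B2–B3, B1–B4, B2–B5, B4–B6, B4–B7
Each bag holds 4 vertices, so the decomposition has width 3, which upper-bounds the treewidth. On the other hand G contains the 4-clique {0, 4, 5, 8}. A clique must lie in a single bag of any decomposition, so no decomposition can have width below 3. Therefore the treewidth is 3.

3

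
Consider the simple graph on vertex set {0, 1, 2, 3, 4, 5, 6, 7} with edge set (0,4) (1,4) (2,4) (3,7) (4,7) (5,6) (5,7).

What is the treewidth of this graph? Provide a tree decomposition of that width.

Treewidth 1.
One such decomposition:
Bags: B1 = {1, 4}  B2 = {4, 7}  B3 = {2, 4}  B4 = {3, 7}  B5 = {5, 7}  B6 = {5, 6}  B7 = {0, 4}
Tree: B1–B2, B2–B3, B2–B4, B4–B5, B5–B6, B1–B7

The largest bag has 2 vertices, giving width 1; this decomposition certifies tw(G) ≤ 1. Any graph with an edge has treewidth ≥ 1, and G has the edge 4–1. Combining the bounds, tw(G) = 1.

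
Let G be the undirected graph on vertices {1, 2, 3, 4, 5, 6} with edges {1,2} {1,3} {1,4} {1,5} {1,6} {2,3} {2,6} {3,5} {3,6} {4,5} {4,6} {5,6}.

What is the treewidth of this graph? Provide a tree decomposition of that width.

Each bag holds 4 vertices, so the decomposition has width 3, which upper-bounds the treewidth. On the other hand G contains the 4-clique {1, 2, 3, 6}. A clique must lie in a single bag of any decomposition, so no decomposition can have width below 3. The upper and lower bounds meet at 3, so that is the treewidth.

Treewidth 3.
One optimal decomposition is:
Bags: B1 = {1, 3, 5, 6}  B2 = {1, 2, 3, 6}  B3 = {1, 4, 5, 6}
Tree: B1–B2, B1–B3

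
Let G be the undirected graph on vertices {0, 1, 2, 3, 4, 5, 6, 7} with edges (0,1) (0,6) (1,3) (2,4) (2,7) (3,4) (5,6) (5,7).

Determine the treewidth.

2

A width-2 tree decomposition is:
Bags: B1 = {0, 5, 6}  B2 = {0, 1, 5}  B3 = {1, 3, 5}  B4 = {3, 4, 5}  B5 = {2, 4, 5}  B6 = {2, 5, 7}
Tree: B1–B2, B2–B3, B3–B4, B4–B5, B5–B6
Each bag holds 3 vertices, so the decomposition has width 2, which upper-bounds the treewidth. For the lower bound, G contains the cycle 5–6–0–1–3–4–2–7–5, so G is not a forest; only forests have treewidth ≤ 1, hence tw(G) ≥ 2. Combining the bounds, tw(G) = 2.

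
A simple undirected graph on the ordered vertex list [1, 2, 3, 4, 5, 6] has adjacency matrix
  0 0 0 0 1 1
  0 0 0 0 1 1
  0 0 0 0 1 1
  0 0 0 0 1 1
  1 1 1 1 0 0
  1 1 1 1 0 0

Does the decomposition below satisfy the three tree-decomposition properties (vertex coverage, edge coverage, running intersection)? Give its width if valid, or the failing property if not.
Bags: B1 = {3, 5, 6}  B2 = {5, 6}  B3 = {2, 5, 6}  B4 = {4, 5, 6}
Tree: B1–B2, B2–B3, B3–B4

No — vertex 1 appears in no bag.

A tree decomposition must satisfy three properties: every vertex lies in some bag; for every edge, both endpoints lie together in some bag; and for every vertex, the bags containing it form a connected subtree. Here vertex 1 appears in no bag, so the decomposition is invalid.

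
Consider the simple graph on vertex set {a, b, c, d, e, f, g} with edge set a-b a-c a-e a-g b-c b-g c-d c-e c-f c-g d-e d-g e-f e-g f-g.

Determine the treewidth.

3

A width-3 tree decomposition is:
Bags: B1 = {c, e, f, g}  B2 = {a, c, e, g}  B3 = {a, b, c, g}  B4 = {c, d, e, g}
Tree: B1–B2, B2–B3, B1–B4
Every bag has size at most 4, so the width is 4 − 1 = 3 and tw(G) ≤ 3. For the lower bound, the 4 vertices {c, d, e, g} are pairwise adjacent, and any tree decomposition puts a clique entirely inside one bag — forcing width ≥ 3. Combining the bounds, tw(G) = 3.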